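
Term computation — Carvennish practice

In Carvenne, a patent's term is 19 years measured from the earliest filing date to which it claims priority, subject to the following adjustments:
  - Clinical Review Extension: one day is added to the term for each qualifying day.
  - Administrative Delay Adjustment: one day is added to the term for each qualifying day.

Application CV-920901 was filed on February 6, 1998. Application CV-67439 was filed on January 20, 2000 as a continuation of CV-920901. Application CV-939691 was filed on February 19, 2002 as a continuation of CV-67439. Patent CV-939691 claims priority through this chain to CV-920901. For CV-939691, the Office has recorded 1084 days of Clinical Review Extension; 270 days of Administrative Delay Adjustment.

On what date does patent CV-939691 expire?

Earliest priority filing: 6 February 1998.
Base term: 6 February 1998 + 19 years → 6 February 2017.
Clinical Review Extension: +1084 days → 26 January 2020.
Administrative Delay Adjustment: +270 days → 22 October 2020.

2020-10-22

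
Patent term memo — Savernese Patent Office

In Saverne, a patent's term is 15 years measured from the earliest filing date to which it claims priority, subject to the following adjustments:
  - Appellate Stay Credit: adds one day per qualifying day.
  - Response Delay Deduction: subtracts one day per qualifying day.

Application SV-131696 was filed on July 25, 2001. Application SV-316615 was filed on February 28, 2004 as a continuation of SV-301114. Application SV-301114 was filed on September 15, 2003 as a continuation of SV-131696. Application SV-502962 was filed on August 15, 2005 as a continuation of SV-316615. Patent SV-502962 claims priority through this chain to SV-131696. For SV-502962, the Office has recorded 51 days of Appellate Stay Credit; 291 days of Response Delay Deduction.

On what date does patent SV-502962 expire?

Earliest priority filing: 25 July 2001.
Base term: 25 July 2001 + 15 years → 25 July 2016.
Appellate Stay Credit: +51 days → 14 September 2016.
Response Delay Deduction: −291 days → 28 November 2015.

2015-11-28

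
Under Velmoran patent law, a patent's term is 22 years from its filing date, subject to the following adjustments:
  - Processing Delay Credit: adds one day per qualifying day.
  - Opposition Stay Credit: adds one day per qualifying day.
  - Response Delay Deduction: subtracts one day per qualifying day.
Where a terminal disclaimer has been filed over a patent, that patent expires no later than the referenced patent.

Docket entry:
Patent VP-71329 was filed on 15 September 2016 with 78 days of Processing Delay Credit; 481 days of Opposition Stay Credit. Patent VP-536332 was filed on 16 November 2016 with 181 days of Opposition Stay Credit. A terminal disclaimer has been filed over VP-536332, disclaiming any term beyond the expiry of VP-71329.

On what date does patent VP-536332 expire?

2039-05-16

Natural term of VP-536332:
  Base: filing + 22 years → 16 November 2038.
  Opposition Stay Credit: +181 days → 16 May 2039.
Expiry of referenced patent VP-71329:
  Base: filing + 22 years → 15 September 2038.
  Processing Delay Credit: +78 days → 2 December 2038.
  Opposition Stay Credit: +481 days → 27 March 2040.
Terminal disclaimer: VP-536332 expires on the earlier of 16 May 2039 and 27 March 2040.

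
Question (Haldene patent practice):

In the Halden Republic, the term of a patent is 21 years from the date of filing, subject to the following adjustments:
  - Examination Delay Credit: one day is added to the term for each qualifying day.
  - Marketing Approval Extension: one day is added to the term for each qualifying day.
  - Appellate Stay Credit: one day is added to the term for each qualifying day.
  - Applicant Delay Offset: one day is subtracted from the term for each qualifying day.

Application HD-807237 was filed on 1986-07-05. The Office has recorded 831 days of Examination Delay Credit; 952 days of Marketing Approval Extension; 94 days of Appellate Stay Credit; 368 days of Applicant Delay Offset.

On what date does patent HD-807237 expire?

August 22, 2011

Base term: filing date + 21 years → 5 July 2007.
Examination Delay Credit: +831 days → 13 October 2009.
Marketing Approval Extension: +952 days → 22 May 2012.
Appellate Stay Credit: +94 days → 24 August 2012.
Applicant Delay Offset: −368 days → 22 August 2011.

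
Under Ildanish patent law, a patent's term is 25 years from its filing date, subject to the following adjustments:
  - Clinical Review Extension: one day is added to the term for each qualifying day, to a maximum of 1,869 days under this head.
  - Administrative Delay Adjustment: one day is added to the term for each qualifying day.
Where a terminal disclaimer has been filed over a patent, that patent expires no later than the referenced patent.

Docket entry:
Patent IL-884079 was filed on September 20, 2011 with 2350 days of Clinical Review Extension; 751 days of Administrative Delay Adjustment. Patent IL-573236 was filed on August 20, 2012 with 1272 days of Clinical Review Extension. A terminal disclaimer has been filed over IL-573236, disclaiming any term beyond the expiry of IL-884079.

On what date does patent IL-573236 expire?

Natural term of IL-573236:
  Base: filing + 25 years → 20 August 2037.
  Clinical Review Extension: 1272 days (within the 1869-day cap) → +1272 days → 12 February 2041.
Expiry of referenced patent IL-884079:
  Base: filing + 25 years → 20 September 2036.
  Clinical Review Extension: 2350 days claimed exceeds the 1869-day cap, so +1869 days → 2 November 2041.
  Administrative Delay Adjustment: +751 days → 23 November 2043.
Terminal disclaimer: IL-573236 expires on the earlier of 12 February 2041 and 23 November 2043.

February 12, 2041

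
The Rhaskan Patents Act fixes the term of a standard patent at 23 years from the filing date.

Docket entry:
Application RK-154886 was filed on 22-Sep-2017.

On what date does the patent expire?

Filing date + 23 years → 22 September 2040.

2040-09-22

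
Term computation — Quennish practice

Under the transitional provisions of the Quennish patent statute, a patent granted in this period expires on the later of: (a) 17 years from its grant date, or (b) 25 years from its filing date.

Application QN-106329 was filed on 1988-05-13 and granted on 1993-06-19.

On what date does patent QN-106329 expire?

(a) grant + 17 years → 19 June 2010.
(b) filing + 25 years → 13 May 2013.
Later of the two: 13 May 2013.

2013-05-13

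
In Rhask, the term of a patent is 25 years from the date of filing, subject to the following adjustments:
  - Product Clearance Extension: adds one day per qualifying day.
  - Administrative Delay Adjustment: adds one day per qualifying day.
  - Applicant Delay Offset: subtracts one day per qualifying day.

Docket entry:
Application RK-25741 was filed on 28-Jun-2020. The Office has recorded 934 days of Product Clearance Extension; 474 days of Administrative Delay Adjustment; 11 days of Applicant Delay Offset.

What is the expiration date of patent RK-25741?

Base term: filing date + 25 years → 28 June 2045.
Product Clearance Extension: +934 days → 18 January 2048.
Administrative Delay Adjustment: +474 days → 6 May 2049.
Applicant Delay Offset: −11 days → 25 April 2049.

April 25, 2049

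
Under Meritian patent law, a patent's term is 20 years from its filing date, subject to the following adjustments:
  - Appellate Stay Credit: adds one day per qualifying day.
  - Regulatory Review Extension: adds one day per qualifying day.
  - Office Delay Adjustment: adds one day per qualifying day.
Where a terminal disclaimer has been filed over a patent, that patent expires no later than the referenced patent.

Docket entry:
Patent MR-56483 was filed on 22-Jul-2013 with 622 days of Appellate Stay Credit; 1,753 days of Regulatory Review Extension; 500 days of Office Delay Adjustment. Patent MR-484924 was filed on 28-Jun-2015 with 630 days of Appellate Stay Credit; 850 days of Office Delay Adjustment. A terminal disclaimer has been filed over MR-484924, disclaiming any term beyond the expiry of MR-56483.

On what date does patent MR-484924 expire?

Natural term of MR-484924:
  Base: filing + 20 years → 28 June 2035.
  Appellate Stay Credit: +630 days → 19 March 2037.
  Office Delay Adjustment: +850 days → 17 July 2039.
Expiry of referenced patent MR-56483:
  Base: filing + 20 years → 22 July 2033.
  Appellate Stay Credit: +622 days → 5 April 2035.
  Regulatory Review Extension: +1753 days → 22 January 2040.
  Office Delay Adjustment: +500 days → 5 June 2041.
Terminal disclaimer: MR-484924 expires on the earlier of 17 July 2039 and 5 June 2041.

July 17, 2039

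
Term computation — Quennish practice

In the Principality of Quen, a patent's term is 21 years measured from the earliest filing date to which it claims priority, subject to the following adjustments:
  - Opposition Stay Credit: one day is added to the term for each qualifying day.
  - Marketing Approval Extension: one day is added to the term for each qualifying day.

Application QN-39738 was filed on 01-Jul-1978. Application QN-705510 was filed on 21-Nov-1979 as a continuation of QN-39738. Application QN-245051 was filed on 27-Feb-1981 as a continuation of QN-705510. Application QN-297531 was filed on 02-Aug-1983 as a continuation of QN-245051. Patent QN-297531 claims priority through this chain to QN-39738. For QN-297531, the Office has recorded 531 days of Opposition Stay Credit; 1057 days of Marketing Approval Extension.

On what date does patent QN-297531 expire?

Earliest priority filing: 1 July 1978.
Base term: 1 July 1978 + 21 years → 1 July 1999.
Opposition Stay Credit: +531 days → 13 December 2000.
Marketing Approval Extension: +1057 days → 5 November 2003.

2003-11-05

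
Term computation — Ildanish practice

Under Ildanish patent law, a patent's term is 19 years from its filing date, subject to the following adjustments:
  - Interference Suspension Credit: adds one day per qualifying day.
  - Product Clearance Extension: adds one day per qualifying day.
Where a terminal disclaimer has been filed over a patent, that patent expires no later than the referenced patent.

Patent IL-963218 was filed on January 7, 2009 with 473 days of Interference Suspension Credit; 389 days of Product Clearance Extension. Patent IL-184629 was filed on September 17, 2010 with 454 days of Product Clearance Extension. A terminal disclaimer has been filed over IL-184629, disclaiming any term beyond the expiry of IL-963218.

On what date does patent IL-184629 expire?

2030-05-18

Natural term of IL-184629:
  Base: filing + 19 years → 17 September 2029.
  Product Clearance Extension: +454 days → 15 December 2030.
Expiry of referenced patent IL-963218:
  Base: filing + 19 years → 7 January 2028.
  Interference Suspension Credit: +473 days → 24 April 2029.
  Product Clearance Extension: +389 days → 18 May 2030.
Terminal disclaimer: IL-184629 expires on the earlier of 15 December 2030 and 18 May 2030.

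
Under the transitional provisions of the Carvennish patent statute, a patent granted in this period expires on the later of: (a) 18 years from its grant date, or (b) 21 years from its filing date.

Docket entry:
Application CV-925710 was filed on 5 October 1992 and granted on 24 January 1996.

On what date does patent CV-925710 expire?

(a) grant + 18 years → 24 January 2014.
(b) filing + 21 years → 5 October 2013.
Later of the two: 24 January 2014.

2014-01-24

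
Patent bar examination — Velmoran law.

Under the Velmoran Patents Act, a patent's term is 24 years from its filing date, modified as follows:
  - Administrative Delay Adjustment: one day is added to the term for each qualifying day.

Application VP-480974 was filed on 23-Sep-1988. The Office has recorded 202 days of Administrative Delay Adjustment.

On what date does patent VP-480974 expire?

April 13, 2013

Base term: filing date + 24 years → 23 September 2012.
Administrative Delay Adjustment: +202 days → 13 April 2013.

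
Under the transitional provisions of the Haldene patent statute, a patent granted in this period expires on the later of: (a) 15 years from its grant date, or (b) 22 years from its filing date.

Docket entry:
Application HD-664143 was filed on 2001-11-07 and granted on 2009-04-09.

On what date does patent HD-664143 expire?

2024-04-09

(a) grant + 15 years → 9 April 2024.
(b) filing + 22 years → 7 November 2023.
Later of the two: 9 April 2024.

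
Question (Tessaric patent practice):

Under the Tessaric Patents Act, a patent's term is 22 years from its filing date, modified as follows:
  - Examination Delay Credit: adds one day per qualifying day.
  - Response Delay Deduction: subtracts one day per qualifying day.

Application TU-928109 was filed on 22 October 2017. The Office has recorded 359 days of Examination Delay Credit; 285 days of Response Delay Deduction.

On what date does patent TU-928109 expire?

Base term: filing date + 22 years → 22 October 2039.
Examination Delay Credit: +359 days → 15 October 2040.
Response Delay Deduction: −285 days → 4 January 2040.

January 4, 2040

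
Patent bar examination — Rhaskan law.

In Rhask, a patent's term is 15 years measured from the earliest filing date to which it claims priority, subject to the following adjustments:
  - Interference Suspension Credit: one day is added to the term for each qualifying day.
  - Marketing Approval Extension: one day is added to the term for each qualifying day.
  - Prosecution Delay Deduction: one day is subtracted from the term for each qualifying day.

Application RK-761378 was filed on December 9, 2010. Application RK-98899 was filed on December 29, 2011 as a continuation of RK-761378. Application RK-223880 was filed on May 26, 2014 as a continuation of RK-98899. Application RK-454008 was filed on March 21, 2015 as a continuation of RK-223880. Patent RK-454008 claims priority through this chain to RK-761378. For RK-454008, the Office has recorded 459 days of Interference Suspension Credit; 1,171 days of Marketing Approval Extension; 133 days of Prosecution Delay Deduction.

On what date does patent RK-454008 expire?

January 14, 2030

Earliest priority filing: 9 December 2010.
Base term: 9 December 2010 + 15 years → 9 December 2025.
Interference Suspension Credit: +459 days → 13 March 2027.
Marketing Approval Extension: +1171 days → 27 May 2030.
Prosecution Delay Deduction: −133 days → 14 January 2030.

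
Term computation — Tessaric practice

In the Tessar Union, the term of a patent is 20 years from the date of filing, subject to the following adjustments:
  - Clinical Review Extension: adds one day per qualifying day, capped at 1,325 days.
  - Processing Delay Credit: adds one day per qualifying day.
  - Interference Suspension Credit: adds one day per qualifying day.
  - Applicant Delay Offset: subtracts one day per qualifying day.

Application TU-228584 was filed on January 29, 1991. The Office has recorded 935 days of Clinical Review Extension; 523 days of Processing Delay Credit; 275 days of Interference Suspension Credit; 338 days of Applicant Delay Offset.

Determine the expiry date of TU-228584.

Base term: filing date + 20 years → 29 January 2011.
Clinical Review Extension: 935 days (within the 1325-day cap) → +935 days → 21 August 2013.
Processing Delay Credit: +523 days → 26 January 2015.
Interference Suspension Credit: +275 days → 28 October 2015.
Applicant Delay Offset: −338 days → 24 November 2014.

2014-11-24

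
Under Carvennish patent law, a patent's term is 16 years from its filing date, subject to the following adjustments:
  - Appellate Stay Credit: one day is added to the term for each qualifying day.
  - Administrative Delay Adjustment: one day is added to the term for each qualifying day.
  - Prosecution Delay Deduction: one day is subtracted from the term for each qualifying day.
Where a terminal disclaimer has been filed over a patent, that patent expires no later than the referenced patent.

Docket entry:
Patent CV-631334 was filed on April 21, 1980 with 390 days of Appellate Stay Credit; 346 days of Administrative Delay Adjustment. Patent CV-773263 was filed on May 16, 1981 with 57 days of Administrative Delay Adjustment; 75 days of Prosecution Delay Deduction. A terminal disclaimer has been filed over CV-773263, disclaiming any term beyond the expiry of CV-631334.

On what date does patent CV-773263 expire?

Natural term of CV-773263:
  Base: filing + 16 years → 16 May 1997.
  Administrative Delay Adjustment: +57 days → 12 July 1997.
  Prosecution Delay Deduction: −75 days → 28 April 1997.
Expiry of referenced patent CV-631334:
  Base: filing + 16 years → 21 April 1996.
  Appellate Stay Credit: +390 days → 16 May 1997.
  Administrative Delay Adjustment: +346 days → 27 April 1998.
Terminal disclaimer: CV-773263 expires on the earlier of 28 April 1997 and 27 April 1998.

April 28, 1997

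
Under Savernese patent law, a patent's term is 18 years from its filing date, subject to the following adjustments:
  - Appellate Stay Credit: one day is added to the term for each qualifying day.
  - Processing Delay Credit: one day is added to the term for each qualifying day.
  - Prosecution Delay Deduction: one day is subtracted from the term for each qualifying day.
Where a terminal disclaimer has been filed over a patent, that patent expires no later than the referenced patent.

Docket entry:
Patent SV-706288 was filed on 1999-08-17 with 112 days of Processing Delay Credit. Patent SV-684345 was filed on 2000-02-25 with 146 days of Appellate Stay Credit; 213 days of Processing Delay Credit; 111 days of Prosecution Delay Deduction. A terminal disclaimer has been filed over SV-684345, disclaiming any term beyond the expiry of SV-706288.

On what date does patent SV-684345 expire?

December 7, 2017

Natural term of SV-684345:
  Base: filing + 18 years → 25 February 2018.
  Appellate Stay Credit: +146 days → 21 July 2018.
  Processing Delay Credit: +213 days → 19 February 2019.
  Prosecution Delay Deduction: −111 days → 31 October 2018.
Expiry of referenced patent SV-706288:
  Base: filing + 18 years → 17 August 2017.
  Processing Delay Credit: +112 days → 7 December 2017.
Terminal disclaimer: SV-684345 expires on the earlier of 31 October 2018 and 7 December 2017.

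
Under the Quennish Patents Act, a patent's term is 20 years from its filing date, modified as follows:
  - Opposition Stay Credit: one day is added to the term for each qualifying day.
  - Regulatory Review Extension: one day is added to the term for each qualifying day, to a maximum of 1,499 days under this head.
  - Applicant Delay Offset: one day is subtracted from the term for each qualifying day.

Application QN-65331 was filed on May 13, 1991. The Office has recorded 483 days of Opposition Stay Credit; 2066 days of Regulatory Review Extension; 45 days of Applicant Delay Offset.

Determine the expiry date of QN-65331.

Base term: filing date + 20 years → 13 May 2011.
Opposition Stay Credit: +483 days → 7 September 2012.
Regulatory Review Extension: 2066 days claimed exceeds the 1499-day cap, so +1499 days → 15 October 2016.
Applicant Delay Offset: −45 days → 31 August 2016.

2016-08-31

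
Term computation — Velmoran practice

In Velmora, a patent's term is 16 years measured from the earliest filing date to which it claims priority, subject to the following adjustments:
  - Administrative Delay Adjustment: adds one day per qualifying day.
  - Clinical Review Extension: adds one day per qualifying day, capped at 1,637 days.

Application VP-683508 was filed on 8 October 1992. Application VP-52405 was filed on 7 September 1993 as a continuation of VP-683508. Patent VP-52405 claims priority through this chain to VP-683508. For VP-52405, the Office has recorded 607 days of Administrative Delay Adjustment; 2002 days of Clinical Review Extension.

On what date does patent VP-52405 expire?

Earliest priority filing: 8 October 1992.
Base term: 8 October 1992 + 16 years → 8 October 2008.
Administrative Delay Adjustment: +607 days → 7 June 2010.
Clinical Review Extension: 2002 days claimed exceeds the 1637-day cap, so +1637 days → 30 November 2014.

November 30, 2014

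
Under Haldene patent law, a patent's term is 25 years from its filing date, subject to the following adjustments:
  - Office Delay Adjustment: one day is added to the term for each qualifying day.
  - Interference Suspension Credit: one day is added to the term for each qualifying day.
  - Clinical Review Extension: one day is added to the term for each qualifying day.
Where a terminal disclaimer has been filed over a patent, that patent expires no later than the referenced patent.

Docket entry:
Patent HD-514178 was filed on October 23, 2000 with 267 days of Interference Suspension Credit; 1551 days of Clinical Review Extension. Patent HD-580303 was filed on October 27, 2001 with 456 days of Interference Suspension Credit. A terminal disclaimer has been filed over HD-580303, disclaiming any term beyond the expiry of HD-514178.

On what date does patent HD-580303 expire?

2028-01-26

Natural term of HD-580303:
  Base: filing + 25 years → 27 October 2026.
  Interference Suspension Credit: +456 days → 26 January 2028.
Expiry of referenced patent HD-514178:
  Base: filing + 25 years → 23 October 2025.
  Interference Suspension Credit: +267 days → 17 July 2026.
  Clinical Review Extension: +1551 days → 15 October 2030.
Terminal disclaimer: HD-580303 expires on the earlier of 26 January 2028 and 15 October 2030.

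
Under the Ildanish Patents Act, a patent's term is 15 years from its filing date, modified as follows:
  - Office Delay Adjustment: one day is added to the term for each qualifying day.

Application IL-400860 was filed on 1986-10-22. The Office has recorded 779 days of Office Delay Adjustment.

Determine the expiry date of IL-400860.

December 10, 2003

Base term: filing date + 15 years → 22 October 2001.
Office Delay Adjustment: +779 days → 10 December 2003.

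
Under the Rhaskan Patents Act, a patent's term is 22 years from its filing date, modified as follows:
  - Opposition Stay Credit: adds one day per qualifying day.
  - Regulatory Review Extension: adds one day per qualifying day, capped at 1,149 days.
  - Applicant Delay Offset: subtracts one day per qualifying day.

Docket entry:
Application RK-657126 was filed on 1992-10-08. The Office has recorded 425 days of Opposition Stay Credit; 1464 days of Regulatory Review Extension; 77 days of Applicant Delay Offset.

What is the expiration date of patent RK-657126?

Base term: filing date + 22 years → 8 October 2014.
Opposition Stay Credit: +425 days → 7 December 2015.
Regulatory Review Extension: 1464 days claimed exceeds the 1149-day cap, so +1149 days → 29 January 2019.
Applicant Delay Offset: −77 days → 13 November 2018.

November 13, 2018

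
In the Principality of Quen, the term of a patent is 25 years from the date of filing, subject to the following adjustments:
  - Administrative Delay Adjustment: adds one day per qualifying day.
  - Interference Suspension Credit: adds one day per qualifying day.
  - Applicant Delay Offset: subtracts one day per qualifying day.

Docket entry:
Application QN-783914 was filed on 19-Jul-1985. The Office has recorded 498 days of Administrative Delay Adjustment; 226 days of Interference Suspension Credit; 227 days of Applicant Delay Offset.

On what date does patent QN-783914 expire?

November 28, 2011

Base term: filing date + 25 years → 19 July 2010.
Administrative Delay Adjustment: +498 days → 29 November 2011.
Interference Suspension Credit: +226 days → 12 July 2012.
Applicant Delay Offset: −227 days → 28 November 2011.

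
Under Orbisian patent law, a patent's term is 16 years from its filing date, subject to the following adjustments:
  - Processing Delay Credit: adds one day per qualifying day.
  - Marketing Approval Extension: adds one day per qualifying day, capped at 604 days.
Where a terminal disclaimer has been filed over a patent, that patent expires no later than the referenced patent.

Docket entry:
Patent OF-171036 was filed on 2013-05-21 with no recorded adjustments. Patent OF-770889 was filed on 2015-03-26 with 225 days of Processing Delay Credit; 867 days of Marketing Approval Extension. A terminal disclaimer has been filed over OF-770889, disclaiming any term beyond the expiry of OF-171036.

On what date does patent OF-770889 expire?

May 21, 2029

Natural term of OF-770889:
  Base: filing + 16 years → 26 March 2031.
  Processing Delay Credit: +225 days → 6 November 2031.
  Marketing Approval Extension: 867 days claimed exceeds the 604-day cap, so +604 days → 2 July 2033.
Expiry of referenced patent OF-171036:
  Base: filing + 16 years → 21 May 2029.
Terminal disclaimer: OF-770889 expires on the earlier of 2 July 2033 and 21 May 2029.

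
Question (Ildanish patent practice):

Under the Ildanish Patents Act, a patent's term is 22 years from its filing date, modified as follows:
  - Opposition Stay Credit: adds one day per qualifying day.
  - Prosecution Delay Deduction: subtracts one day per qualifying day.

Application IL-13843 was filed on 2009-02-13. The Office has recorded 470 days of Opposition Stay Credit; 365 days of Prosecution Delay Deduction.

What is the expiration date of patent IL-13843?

Base term: filing date + 22 years → 13 February 2031.
Opposition Stay Credit: +470 days → 28 May 2032.
Prosecution Delay Deduction: −365 days → 29 May 2031.

2031-05-29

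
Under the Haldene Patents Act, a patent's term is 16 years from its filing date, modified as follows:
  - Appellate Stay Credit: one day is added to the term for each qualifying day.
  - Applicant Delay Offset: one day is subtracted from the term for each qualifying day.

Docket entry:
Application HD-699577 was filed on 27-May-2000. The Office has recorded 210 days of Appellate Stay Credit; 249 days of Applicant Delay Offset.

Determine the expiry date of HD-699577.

Base term: filing date + 16 years → 27 May 2016.
Appellate Stay Credit: +210 days → 23 December 2016.
Applicant Delay Offset: −249 days → 18 April 2016.

2016-04-18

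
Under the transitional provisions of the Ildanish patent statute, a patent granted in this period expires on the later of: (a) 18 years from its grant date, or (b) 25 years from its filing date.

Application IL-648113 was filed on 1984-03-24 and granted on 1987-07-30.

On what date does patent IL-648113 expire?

(a) grant + 18 years → 30 July 2005.
(b) filing + 25 years → 24 March 2009.
Later of the two: 24 March 2009.

March 24, 2009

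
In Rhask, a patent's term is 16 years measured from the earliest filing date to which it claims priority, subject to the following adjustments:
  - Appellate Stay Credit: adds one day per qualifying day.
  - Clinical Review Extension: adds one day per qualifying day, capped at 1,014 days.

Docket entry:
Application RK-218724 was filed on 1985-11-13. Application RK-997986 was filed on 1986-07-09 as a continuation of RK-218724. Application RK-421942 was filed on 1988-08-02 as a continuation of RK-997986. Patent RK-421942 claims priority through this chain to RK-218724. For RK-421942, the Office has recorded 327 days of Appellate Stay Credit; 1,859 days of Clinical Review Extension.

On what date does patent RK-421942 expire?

2005-07-16

Earliest priority filing: 13 November 1985.
Base term: 13 November 1985 + 16 years → 13 November 2001.
Appellate Stay Credit: +327 days → 6 October 2002.
Clinical Review Extension: 1859 days claimed exceeds the 1014-day cap, so +1014 days → 16 July 2005.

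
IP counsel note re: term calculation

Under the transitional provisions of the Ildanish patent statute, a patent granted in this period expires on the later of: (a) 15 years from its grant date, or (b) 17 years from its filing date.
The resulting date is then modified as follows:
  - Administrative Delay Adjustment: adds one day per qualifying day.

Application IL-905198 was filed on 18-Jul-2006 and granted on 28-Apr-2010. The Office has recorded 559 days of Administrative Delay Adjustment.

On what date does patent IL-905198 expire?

2026-11-08

(a) grant + 15 years → 28 April 2025.
(b) filing + 17 years → 18 July 2023.
Later of the two: 28 April 2025.
Administrative Delay Adjustment: +559 days → 8 November 2026.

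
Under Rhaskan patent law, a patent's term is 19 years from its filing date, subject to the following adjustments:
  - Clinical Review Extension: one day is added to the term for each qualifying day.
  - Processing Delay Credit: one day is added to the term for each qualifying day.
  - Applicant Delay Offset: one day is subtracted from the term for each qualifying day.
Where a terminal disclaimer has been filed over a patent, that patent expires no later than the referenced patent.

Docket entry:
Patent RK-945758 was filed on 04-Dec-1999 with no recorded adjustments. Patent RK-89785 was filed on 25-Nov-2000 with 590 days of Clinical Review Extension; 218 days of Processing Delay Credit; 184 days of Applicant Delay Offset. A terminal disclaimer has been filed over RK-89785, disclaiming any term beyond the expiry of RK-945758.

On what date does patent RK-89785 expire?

2018-12-04

Natural term of RK-89785:
  Base: filing + 19 years → 25 November 2019.
  Clinical Review Extension: +590 days → 7 July 2021.
  Processing Delay Credit: +218 days → 10 February 2022.
  Applicant Delay Offset: −184 days → 10 August 2021.
Expiry of referenced patent RK-945758:
  Base: filing + 19 years → 4 December 2018.
Terminal disclaimer: RK-89785 expires on the earlier of 10 August 2021 and 4 December 2018.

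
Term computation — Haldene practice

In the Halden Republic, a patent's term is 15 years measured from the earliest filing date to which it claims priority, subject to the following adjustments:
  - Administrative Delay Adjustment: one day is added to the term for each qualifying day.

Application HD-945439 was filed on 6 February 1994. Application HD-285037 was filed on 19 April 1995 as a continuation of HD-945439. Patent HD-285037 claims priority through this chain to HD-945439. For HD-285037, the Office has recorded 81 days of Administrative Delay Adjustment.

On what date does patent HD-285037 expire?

Earliest priority filing: 6 February 1994.
Base term: 6 February 1994 + 15 years → 6 February 2009.
Administrative Delay Adjustment: +81 days → 28 April 2009.

April 28, 2009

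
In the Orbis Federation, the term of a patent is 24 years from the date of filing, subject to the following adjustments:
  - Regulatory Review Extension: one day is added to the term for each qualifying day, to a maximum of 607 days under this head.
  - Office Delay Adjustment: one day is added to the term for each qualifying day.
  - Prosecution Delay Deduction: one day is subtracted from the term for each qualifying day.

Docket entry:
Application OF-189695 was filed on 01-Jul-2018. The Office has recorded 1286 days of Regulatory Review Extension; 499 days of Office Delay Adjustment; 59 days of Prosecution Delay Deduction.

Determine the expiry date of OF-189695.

2045-05-13

Base term: filing date + 24 years → 1 July 2042.
Regulatory Review Extension: 1286 days claimed exceeds the 607-day cap, so +607 days → 28 February 2044.
Office Delay Adjustment: +499 days → 11 July 2045.
Prosecution Delay Deduction: −59 days → 13 May 2045.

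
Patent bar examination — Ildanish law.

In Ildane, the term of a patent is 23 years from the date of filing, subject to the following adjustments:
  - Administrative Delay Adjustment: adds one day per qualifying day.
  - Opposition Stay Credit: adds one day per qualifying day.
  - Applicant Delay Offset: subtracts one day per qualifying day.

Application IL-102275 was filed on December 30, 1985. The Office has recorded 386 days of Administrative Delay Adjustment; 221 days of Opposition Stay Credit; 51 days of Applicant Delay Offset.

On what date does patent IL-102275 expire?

July 9, 2010

Base term: filing date + 23 years → 30 December 2008.
Administrative Delay Adjustment: +386 days → 20 January 2010.
Opposition Stay Credit: +221 days → 29 August 2010.
Applicant Delay Offset: −51 days → 9 July 2010.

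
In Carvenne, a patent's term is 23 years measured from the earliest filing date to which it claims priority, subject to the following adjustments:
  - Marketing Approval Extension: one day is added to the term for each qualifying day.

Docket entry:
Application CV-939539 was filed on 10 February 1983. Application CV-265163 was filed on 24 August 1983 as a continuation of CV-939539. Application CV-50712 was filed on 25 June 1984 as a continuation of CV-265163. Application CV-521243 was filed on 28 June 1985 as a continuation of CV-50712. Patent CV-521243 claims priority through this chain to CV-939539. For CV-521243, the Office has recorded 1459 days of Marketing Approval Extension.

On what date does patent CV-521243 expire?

February 8, 2010

Earliest priority filing: 10 February 1983.
Base term: 10 February 1983 + 23 years → 10 February 2006.
Marketing Approval Extension: +1459 days → 8 February 2010.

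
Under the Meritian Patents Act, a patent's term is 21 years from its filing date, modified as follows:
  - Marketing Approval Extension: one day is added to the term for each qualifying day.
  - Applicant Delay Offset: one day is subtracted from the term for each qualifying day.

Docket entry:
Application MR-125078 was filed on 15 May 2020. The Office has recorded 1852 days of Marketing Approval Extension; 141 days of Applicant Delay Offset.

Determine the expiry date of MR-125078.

2046-01-20

Base term: filing date + 21 years → 15 May 2041.
Marketing Approval Extension: +1852 days → 10 June 2046.
Applicant Delay Offset: −141 days → 20 January 2046.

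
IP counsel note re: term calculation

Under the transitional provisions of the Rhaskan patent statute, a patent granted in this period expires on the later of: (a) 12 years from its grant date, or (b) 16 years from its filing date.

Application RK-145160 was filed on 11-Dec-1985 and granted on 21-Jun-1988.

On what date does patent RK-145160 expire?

(a) grant + 12 years → 21 June 2000.
(b) filing + 16 years → 11 December 2001.
Later of the two: 11 December 2001.

December 11, 2001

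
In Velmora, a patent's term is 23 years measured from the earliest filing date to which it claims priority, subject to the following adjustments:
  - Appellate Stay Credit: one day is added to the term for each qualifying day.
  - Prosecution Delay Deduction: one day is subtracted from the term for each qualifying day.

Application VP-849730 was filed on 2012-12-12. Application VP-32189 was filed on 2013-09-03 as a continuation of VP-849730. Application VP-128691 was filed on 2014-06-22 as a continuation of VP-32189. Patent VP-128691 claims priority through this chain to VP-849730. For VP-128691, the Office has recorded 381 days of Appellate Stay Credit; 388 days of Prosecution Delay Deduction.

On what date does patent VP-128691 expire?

Earliest priority filing: 12 December 2012.
Base term: 12 December 2012 + 23 years → 12 December 2035.
Appellate Stay Credit: +381 days → 27 December 2036.
Prosecution Delay Deduction: −388 days → 5 December 2035.

December 5, 2035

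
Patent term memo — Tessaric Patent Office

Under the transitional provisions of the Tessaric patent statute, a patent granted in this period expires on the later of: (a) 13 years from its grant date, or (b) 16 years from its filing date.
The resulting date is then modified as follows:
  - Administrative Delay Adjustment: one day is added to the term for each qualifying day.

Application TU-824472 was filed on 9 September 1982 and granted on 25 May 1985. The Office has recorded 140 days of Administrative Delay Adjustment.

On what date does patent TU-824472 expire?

1999-01-27

(a) grant + 13 years → 25 May 1998.
(b) filing + 16 years → 9 September 1998.
Later of the two: 9 September 1998.
Administrative Delay Adjustment: +140 days → 27 January 1999.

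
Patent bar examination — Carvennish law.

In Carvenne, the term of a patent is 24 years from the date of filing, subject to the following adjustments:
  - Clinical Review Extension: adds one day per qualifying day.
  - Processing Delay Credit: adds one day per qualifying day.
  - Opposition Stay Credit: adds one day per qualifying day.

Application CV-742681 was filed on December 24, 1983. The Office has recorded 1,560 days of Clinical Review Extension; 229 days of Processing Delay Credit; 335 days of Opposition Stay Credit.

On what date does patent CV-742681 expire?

Base term: filing date + 24 years → 24 December 2007.
Clinical Review Extension: +1560 days → 1 April 2012.
Processing Delay Credit: +229 days → 16 November 2012.
Opposition Stay Credit: +335 days → 17 October 2013.

October 17, 2013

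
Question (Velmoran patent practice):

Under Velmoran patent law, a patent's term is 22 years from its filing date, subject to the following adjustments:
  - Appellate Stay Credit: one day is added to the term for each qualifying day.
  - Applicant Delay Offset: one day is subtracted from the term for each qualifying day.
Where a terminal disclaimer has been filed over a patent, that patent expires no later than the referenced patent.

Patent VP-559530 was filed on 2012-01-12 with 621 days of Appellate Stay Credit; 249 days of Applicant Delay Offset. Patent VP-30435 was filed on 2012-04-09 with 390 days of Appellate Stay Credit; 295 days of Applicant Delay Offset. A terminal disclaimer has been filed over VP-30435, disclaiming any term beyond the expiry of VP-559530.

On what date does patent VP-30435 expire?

Natural term of VP-30435:
  Base: filing + 22 years → 9 April 2034.
  Appellate Stay Credit: +390 days → 4 May 2035.
  Applicant Delay Offset: −295 days → 13 July 2034.
Expiry of referenced patent VP-559530:
  Base: filing + 22 years → 12 January 2034.
  Appellate Stay Credit: +621 days → 25 September 2035.
  Applicant Delay Offset: −249 days → 19 January 2035.
Terminal disclaimer: VP-30435 expires on the earlier of 13 July 2034 and 19 January 2035.

2034-07-13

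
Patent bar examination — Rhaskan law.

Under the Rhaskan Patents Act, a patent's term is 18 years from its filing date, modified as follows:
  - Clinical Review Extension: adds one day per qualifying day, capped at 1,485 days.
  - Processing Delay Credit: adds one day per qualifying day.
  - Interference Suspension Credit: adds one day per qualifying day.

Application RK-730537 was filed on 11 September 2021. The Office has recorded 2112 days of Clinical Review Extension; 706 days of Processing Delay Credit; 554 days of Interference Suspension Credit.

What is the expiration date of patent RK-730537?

March 18, 2047

Base term: filing date + 18 years → 11 September 2039.
Clinical Review Extension: 2112 days claimed exceeds the 1485-day cap, so +1485 days → 5 October 2043.
Processing Delay Credit: +706 days → 10 September 2045.
Interference Suspension Credit: +554 days → 18 March 2047.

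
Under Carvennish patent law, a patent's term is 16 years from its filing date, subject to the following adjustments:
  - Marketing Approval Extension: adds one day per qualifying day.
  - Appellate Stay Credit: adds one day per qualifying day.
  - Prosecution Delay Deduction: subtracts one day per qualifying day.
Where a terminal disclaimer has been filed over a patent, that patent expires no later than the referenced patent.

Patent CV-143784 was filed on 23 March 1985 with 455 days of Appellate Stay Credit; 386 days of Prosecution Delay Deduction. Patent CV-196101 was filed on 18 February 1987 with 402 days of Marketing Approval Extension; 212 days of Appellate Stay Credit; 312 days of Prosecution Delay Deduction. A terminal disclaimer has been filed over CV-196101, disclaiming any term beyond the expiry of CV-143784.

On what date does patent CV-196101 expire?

Natural term of CV-196101:
  Base: filing + 16 years → 18 February 2003.
  Marketing Approval Extension: +402 days → 26 March 2004.
  Appellate Stay Credit: +212 days → 24 October 2004.
  Prosecution Delay Deduction: −312 days → 17 December 2003.
Expiry of referenced patent CV-143784:
  Base: filing + 16 years → 23 March 2001.
  Appellate Stay Credit: +455 days → 21 June 2002.
  Prosecution Delay Deduction: −386 days → 31 May 2001.
Terminal disclaimer: CV-196101 expires on the earlier of 17 December 2003 and 31 May 2001.

2001-05-31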